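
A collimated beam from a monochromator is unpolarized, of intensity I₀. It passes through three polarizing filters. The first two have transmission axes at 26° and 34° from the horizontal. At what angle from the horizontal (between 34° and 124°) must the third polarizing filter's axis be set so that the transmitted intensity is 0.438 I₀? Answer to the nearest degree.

θ ≈ 53°

Unpolarized light through the first polarizer → I₁ = ½ I₀, now polarized at 26°.
I₂ = I₁ cos²(34° − 26°) = 0.5 I₀ · cos²(8°) = 0.4903 I₀.
Need I₃/I₀ = 0.438, so cos²(θ − 34°) = 0.438 / 0.4903 = 0.8933.
θ − 34° = arccos(√0.8933) = 19.1°, giving θ ≈ 34 + 19.1 = 53.1°.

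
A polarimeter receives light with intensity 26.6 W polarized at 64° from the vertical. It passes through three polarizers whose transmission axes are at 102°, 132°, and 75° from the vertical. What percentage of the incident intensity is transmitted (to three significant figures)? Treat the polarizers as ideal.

≈ 13.8%

By Malus's law, I₁ = 26.6 W · cos²(38°) = 16.52 W.
I₂ = I₁ · cos²(30°) = 16.52 · 0.75 = 12.39 W.
I₃ = I₂ · cos²(57°) = 12.39 · 0.2966 = 3.675 W.
That is 13.81% of the incident intensity.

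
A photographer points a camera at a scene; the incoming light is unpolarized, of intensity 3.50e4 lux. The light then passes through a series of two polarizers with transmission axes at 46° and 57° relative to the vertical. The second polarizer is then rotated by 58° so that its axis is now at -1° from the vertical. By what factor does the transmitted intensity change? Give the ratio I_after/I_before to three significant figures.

I_new/I_old ≈ 0.483

Before rotation:
Unpolarized light through the first polarizer → I₁ = ½ I₀, now polarized at 46°.
I₂ = I₁ cos²(57° − 46°) = 0.5 I₀ · cos²(11°) = 0.4818 I₀.
After rotation:
Unpolarized light through the first polarizer → I₁ = ½ I₀, now polarized at 46°.
I₂ = I₁ cos²(-1° − 46°) = 0.5 I₀ · cos²(47°) = 0.2326 I₀.
Ratio = 0.2326 / 0.4818 = 0.4827.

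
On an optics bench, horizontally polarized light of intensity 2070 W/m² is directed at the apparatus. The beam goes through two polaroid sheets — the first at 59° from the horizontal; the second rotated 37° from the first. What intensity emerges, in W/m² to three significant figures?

I ≈ 350 W/m²

By Malus's law, I₁ = 2070 W/m² · cos²(59°) = 549.1 W/m².
I₂ = I₁ · cos²(37°) = 549.1 · 0.6378 = 350.2 W/m².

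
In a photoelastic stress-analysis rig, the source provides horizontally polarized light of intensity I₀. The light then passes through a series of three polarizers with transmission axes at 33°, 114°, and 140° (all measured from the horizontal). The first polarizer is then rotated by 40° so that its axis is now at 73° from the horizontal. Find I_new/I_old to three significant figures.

I_new/I_old ≈ 2.83

Before rotation:
I₁ = I₀ cos²(33° − 0°) = I₀ cos²(33°) = 0.7034 I₀.
I₂ = I₁ cos²(114° − 33°) = 0.7034 I₀ · cos²(81°) = 0.01721 I₀.
I₃ = I₂ cos²(140° − 114°) = 0.01721 I₀ · cos²(26°) = 0.0139 I₀.
After rotation:
I₁ = I₀ cos²(73° − 0°) = I₀ cos²(73°) = 0.08548 I₀.
I₂ = I₁ cos²(114° − 73°) = 0.08548 I₀ · cos²(41°) = 0.04869 I₀.
I₃ = I₂ cos²(140° − 114°) = 0.04869 I₀ · cos²(26°) = 0.03933 I₀.
Ratio = 0.03933 / 0.0139 = 2.829.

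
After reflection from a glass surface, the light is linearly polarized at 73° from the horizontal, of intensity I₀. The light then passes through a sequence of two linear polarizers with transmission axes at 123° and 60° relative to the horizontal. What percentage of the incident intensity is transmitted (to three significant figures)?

By Malus's law, I₁ = I₀ cos²(123° − 73°) = I₀ cos²(50°) = 0.4132 I₀.
I₂ = I₁ cos²(60° − 123°) = 0.4132 I₀ · cos²(63°) = 0.08516 I₀.
That is 8.516% of the incident intensity.

≈ 8.52%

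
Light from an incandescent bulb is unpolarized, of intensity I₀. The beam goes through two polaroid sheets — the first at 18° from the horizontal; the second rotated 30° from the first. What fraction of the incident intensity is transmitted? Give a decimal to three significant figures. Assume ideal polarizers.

Unpolarized light through the first polarizer → I₁ = ½ I₀, now polarized at 18°.
I₂ = I₁ cos²(30°) = 0.5 · 0.75 I₀ = 0.375 I₀.
Transmitted fraction = 0.375.

≈ 0.375 I₀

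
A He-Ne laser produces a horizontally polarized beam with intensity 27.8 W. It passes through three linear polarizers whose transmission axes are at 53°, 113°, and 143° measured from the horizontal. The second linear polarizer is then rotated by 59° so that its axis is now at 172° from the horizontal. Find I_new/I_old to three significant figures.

Before rotation:
I₁ = I₀ cos²(53° − 0°) = I₀ cos²(53°) = 0.3622 I₀.
I₂ = I₁ cos²(113° − 53°) = 0.3622 I₀ · cos²(60°) = 0.09055 I₀.
I₃ = I₂ cos²(143° − 113°) = 0.09055 I₀ · cos²(30°) = 0.06791 I₀.
After rotation:
I₁ = I₀ cos²(53° − 0°) = I₀ cos²(53°) = 0.3622 I₀.
Angle between axes 1 and 2: 61°. I₂ = 0.3622 I₀ · cos²(61°) = 0.08513 I₀.
I₃ = I₂ cos²(143° − 172°) = 0.08513 I₀ · cos²(29°) = 0.06512 I₀.
Ratio = 0.06512 / 0.06791 = 0.9589.

I_new/I_old ≈ 0.959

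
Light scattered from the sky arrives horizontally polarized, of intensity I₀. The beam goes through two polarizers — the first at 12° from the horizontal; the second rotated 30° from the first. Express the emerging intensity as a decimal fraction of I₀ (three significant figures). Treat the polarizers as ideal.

≈ 0.718 I₀

I₁ = I₀ cos²(12° − 0°) = I₀ cos²(12°) = 0.9568 I₀.
I₂ = I₁ cos²(30°) = 0.9568 · 0.75 I₀ = 0.7176 I₀.
Transmitted fraction = 0.7176.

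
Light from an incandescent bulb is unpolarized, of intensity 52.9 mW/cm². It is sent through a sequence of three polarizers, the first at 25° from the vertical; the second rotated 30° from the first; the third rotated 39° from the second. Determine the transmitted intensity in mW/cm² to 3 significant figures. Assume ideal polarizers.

Unpolarized light through the first polarizer → I₁ = 52.9 mW/cm²/2 = 26.45 mW/cm², polarized at 25°.
I₂ = I₁ · cos²(30°) = 26.45 · 0.75 = 19.84 mW/cm².
I₃ = I₂ · cos²(39°) = 19.84 · 0.604 = 11.98 mW/cm².

I ≈ 12.0 mW/cm²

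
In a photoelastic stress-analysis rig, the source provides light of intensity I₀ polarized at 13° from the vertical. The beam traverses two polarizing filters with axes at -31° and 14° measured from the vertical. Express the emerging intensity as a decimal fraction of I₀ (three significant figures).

I₁ = I₀ cos²(-31° − 13°) = I₀ cos²(44°) = 0.5174 I₀.
I₂ = I₁ cos²(14° + 31°) = 0.5174 I₀ · cos²(45°) = 0.2587 I₀.
Transmitted fraction = 0.2587.

≈ 0.259 I₀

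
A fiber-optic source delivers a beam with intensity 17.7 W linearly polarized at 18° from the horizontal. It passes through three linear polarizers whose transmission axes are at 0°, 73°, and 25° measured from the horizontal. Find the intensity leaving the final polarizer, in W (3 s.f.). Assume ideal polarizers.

I ≈ 0.613 W

I₁ = 17.7 W · cos²(18°) = 16.01 W.
I₂ = I₁ · cos²(73°) = 16.01 · 0.08548 = 1.369 W.
I₃ = I₂ · cos²(48°) = 1.369 · 0.4477 = 0.6127 W.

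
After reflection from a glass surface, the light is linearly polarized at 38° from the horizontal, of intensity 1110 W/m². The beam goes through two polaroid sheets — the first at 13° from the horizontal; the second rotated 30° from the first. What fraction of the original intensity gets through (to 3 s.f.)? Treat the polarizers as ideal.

I/I₀ ≈ 0.616

By Malus's law, I₁ = 1110 W/m² · cos²(25°) = 911.7 W/m².
I₂ = I₁ · cos²(30°) = 911.7 · 0.75 = 683.8 W/m².
Transmitted fraction = 0.616.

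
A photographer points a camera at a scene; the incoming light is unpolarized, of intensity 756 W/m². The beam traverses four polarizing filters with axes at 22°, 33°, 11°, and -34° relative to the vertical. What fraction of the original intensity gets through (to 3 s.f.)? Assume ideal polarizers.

I/I₀ ≈ 0.207

Unpolarized light through the first polarizer → I₁ = 756 W/m²/2 = 378 W/m², polarized at 22°.
I₂ = I₁ · cos²(11°) = 378 · 0.9636 = 364.2 W/m².
I₃ = I₂ · cos²(22°) = 364.2 · 0.8597 = 313.1 W/m².
I₄ = I₃ · cos²(45°) = 313.1 · 0.5 = 156.6 W/m².
Transmitted fraction = 0.2071.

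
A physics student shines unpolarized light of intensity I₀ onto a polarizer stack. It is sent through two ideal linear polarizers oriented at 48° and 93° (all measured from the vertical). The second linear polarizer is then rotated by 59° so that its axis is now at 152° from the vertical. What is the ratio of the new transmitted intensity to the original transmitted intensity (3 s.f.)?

I_new/I_old ≈ 0.117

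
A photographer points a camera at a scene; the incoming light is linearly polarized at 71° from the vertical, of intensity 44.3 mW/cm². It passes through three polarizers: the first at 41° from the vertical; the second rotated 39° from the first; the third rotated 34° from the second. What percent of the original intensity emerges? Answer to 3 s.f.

≈ 31.1%

I₁ = 44.3 mW/cm² · cos²(30°) = 33.23 mW/cm².
I₂ = I₁ · cos²(39°) = 33.23 · 0.604 = 20.07 mW/cm².
I₃ = I₂ · cos²(34°) = 20.07 · 0.6873 = 13.79 mW/cm².
That is 31.13% of the incident intensity.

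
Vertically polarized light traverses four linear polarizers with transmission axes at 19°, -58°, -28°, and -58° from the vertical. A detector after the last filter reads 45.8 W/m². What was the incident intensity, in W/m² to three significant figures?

I₀ ≈ 1800 W/m²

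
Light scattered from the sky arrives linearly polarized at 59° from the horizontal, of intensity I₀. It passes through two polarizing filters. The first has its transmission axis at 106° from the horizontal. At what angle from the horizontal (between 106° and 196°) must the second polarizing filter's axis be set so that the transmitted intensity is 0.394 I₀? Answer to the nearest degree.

θ ≈ 129°

I₁ = I₀ cos²(106° − 59°) = I₀ cos²(47°) = 0.4651 I₀.
Need I₂/I₀ = 0.394, so cos²(θ − 106°) = 0.394 / 0.4651 = 0.8471.
θ − 106° = arccos(√0.8471) = 23.0°, giving θ ≈ 106 + 23.0 = 129.0°.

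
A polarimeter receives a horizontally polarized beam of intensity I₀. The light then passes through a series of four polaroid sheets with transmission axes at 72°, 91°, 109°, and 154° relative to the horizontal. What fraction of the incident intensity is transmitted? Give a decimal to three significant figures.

≈ 0.0386 I₀

I₁ = I₀ cos²(72° − 0°) = I₀ cos²(72°) = 0.09549 I₀.
I₂ = I₁ cos²(91° − 72°) = 0.09549 I₀ · cos²(19°) = 0.08537 I₀.
I₃ = I₂ cos²(109° − 91°) = 0.08537 I₀ · cos²(18°) = 0.07722 I₀.
I₄ = I₃ cos²(154° − 109°) = 0.07722 I₀ · cos²(45°) = 0.03861 I₀.
Transmitted fraction = 0.03861.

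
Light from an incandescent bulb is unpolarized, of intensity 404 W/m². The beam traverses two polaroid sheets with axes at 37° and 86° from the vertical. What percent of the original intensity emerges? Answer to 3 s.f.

≈ 21.5%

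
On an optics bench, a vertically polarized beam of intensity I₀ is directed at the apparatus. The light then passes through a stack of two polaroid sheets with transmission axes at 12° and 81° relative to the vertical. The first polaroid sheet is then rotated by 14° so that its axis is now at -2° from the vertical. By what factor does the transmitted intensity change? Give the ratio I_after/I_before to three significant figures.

Before rotation:
I₁ = I₀ cos²(12° − 0°) = I₀ cos²(12°) = 0.9568 I₀.
I₂ = I₁ cos²(81° − 12°) = 0.9568 I₀ · cos²(69°) = 0.1229 I₀.
After rotation:
I₁ = I₀ cos²(-2° − 0°) = I₀ cos²(2°) = 0.9988 I₀.
I₂ = I₁ cos²(81° + 2°) = 0.9988 I₀ · cos²(83°) = 0.01483 I₀.
Ratio = 0.01483 / 0.1229 = 0.1207.

I_new/I_old ≈ 0.121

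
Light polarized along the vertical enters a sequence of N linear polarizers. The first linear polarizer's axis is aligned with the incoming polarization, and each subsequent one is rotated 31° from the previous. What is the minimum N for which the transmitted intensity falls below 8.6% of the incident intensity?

N = 9

First polarizer is aligned with the polarization: full transmission.
Each further stage multiplies by cos²(31°) = 0.7347.
After N polarizers: T = 0.7347^(N−1). Require T < 0.086 ⇒ N−1 > ln(0.086)/ln(0.7347) = 7.96, so N−1 ≥ 8 and N = 9.
Check: N=9 gives T = 0.08493 < 0.086; N=8 gives T = 0.1156.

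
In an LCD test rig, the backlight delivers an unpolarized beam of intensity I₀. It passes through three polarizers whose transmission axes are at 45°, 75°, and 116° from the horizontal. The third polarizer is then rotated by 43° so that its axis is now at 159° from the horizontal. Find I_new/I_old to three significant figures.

I_new/I_old ≈ 0.0192

Before rotation:
Unpolarized light through the first polarizer → I₁ = ½ I₀, now polarized at 45°.
I₂ = I₁ cos²(75° − 45°) = 0.5 I₀ · cos²(30°) = 0.375 I₀.
I₃ = I₂ cos²(116° − 75°) = 0.375 I₀ · cos²(41°) = 0.2136 I₀.
After rotation:
Unpolarized light through the first polarizer → I₁ = ½ I₀, now polarized at 45°.
I₂ = I₁ cos²(75° − 45°) = 0.5 I₀ · cos²(30°) = 0.375 I₀.
I₃ = I₂ cos²(159° − 75°) = 0.375 I₀ · cos²(84°) = 0.004097 I₀.
Ratio = 0.004097 / 0.2136 = 0.01918.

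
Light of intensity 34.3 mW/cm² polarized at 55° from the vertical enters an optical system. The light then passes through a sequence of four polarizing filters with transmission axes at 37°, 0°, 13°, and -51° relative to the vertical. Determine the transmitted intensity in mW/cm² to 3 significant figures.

I₁ = 34.3 mW/cm² · cos²(18°) = 31.02 mW/cm².
I₂ = I₁ · cos²(37°) = 31.02 · 0.6378 = 19.79 mW/cm².
I₃ = I₂ · cos²(13°) = 19.79 · 0.9494 = 18.79 mW/cm².
I₄ = I₃ · cos²(64°) = 18.79 · 0.1922 = 3.61 mW/cm².

I ≈ 3.61 mW/cm²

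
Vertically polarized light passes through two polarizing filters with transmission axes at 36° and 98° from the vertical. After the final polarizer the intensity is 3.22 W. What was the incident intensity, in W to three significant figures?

By Malus's law, I₁ = I₀ cos²(36° − 0°) = I₀ cos²(36°) = 0.6545 I₀.
I₂ = I₁ cos²(98° − 36°) = 0.6545 I₀ · cos²(62°) = 0.1443 I₀.
So 3.22 W = 0.1443 I₀, giving I₀ = 3.22/0.1443 = 22.32 W.

I₀ ≈ 22.3 W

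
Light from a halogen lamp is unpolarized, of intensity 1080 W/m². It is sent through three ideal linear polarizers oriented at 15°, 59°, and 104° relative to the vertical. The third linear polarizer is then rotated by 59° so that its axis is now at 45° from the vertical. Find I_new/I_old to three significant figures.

I_new/I_old ≈ 1.88

Before rotation:
Unpolarized light through the first polarizer → I₁ = ½ I₀, now polarized at 15°.
I₂ = I₁ cos²(59° − 15°) = 0.5 I₀ · cos²(44°) = 0.2587 I₀.
I₃ = I₂ cos²(104° − 59°) = 0.2587 I₀ · cos²(45°) = 0.1294 I₀.
After rotation:
Unpolarized light through the first polarizer → I₁ = ½ I₀, now polarized at 15°.
I₂ = I₁ cos²(59° − 15°) = 0.5 I₀ · cos²(44°) = 0.2587 I₀.
I₃ = I₂ cos²(45° − 59°) = 0.2587 I₀ · cos²(14°) = 0.2436 I₀.
Ratio = 0.2436 / 0.1294 = 1.883.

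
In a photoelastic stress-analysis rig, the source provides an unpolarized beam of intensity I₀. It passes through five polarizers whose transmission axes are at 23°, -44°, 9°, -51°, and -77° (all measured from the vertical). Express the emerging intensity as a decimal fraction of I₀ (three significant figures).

Unpolarized light through the first polarizer → I₁ = ½ I₀, now polarized at 23°.
I₂ = I₁ cos²(-44° − 23°) = 0.5 I₀ · cos²(67°) = 0.07634 I₀.
I₃ = I₂ cos²(9° + 44°) = 0.07634 I₀ · cos²(53°) = 0.02765 I₀.
I₄ = I₃ cos²(-51° − 9°) = 0.02765 I₀ · cos²(60°) = 0.006912 I₀.
I₅ = I₄ cos²(-77° + 51°) = 0.006912 I₀ · cos²(26°) = 0.005584 I₀.
Transmitted fraction = 0.005584.

≈ 0.00558 I₀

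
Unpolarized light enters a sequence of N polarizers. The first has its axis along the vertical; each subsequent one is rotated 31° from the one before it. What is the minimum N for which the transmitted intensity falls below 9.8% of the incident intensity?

N = 7

First polarizer halves the unpolarized light: factor 1/2.
Each further stage multiplies by cos²(31°) = 0.7347.
After N polarizers: T = 0.5·0.7347^(N−1). Require T < 0.098 ⇒ N−1 > ln(0.098/0.5)/ln(0.7347) = 5.29, so N−1 ≥ 6 and N = 7.
Check: N=7 gives T = 0.07866 < 0.098; N=6 gives T = 0.1071.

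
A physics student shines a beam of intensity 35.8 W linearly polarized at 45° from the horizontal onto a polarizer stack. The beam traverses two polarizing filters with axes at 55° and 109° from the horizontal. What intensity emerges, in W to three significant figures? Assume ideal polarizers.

I ≈ 12.0 W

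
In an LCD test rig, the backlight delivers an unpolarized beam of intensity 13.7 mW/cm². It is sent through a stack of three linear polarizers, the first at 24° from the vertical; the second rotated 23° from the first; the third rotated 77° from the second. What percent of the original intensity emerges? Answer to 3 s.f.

≈ 2.14%

Unpolarized light through the first polarizer → I₁ = 13.7 mW/cm²/2 = 6.85 mW/cm², polarized at 24°.
I₂ = I₁ · cos²(23°) = 6.85 · 0.8473 = 5.804 mW/cm².
I₃ = I₂ · cos²(77°) = 5.804 · 0.0506 = 0.2937 mW/cm².
That is 2.144% of the incident intensity.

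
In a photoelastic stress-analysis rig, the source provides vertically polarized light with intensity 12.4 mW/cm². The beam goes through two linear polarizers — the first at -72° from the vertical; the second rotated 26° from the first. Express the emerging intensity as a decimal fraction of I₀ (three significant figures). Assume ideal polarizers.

I/I₀ ≈ 0.0771

I₁ = 12.4 mW/cm² · cos²(72°) = 1.184 mW/cm².
I₂ = I₁ · cos²(26°) = 1.184 · 0.8078 = 0.9565 mW/cm².
Transmitted fraction = 0.07714.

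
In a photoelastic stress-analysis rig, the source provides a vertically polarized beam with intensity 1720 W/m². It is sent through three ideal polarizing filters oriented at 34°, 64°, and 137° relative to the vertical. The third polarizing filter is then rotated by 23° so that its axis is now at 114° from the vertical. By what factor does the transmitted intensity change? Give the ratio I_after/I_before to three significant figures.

Before rotation:
By Malus's law, I₁ = I₀ cos²(34° − 0°) = I₀ cos²(34°) = 0.6873 I₀.
I₂ = I₁ cos²(64° − 34°) = 0.6873 I₀ · cos²(30°) = 0.5155 I₀.
I₃ = I₂ cos²(137° − 64°) = 0.5155 I₀ · cos²(73°) = 0.04406 I₀.
After rotation:
I₁ = I₀ cos²(34° − 0°) = I₀ cos²(34°) = 0.6873 I₀.
I₂ = I₁ cos²(64° − 34°) = 0.6873 I₀ · cos²(30°) = 0.5155 I₀.
I₃ = I₂ cos²(114° − 64°) = 0.5155 I₀ · cos²(50°) = 0.213 I₀.
Ratio = 0.213 / 0.04406 = 4.834.

I_new/I_old ≈ 4.83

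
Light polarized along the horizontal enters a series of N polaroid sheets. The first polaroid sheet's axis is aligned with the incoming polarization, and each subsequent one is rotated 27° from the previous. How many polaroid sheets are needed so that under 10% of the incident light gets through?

First polarizer is aligned with the polarization: full transmission.
Each further stage multiplies by cos²(27°) = 0.7939.
After N polarizers: T = 0.7939^(N−1). Require T < 0.10 ⇒ N−1 > ln(0.10)/ln(0.7939) = 9.98, so N−1 ≥ 10 and N = 11.
Check: N=11 gives T = 0.09945 < 0.10; N=10 gives T = 0.1253.

N = 11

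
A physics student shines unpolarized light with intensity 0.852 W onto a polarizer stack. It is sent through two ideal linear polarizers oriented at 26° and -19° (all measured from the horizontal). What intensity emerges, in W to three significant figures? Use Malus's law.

Unpolarized light through the first polarizer → I₁ = 0.852 W/2 = 0.426 W, polarized at 26°.
I₂ = I₁ · cos²(45°) = 0.426 · 0.5 = 0.213 W.

I ≈ 0.213 W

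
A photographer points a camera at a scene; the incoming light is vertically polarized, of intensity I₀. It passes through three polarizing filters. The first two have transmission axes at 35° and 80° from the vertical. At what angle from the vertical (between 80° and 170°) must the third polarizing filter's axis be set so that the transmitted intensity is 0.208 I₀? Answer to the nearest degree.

θ ≈ 118°

I₁ = I₀ cos²(35° − 0°) = I₀ cos²(35°) = 0.671 I₀.
I₂ = I₁ cos²(80° − 35°) = 0.671 I₀ · cos²(45°) = 0.3355 I₀.
Need I₃/I₀ = 0.208, so cos²(θ − 80°) = 0.208 / 0.3355 = 0.62.
θ − 80° = arccos(√0.62) = 38.1°, giving θ ≈ 80 + 38.1 = 118.1°.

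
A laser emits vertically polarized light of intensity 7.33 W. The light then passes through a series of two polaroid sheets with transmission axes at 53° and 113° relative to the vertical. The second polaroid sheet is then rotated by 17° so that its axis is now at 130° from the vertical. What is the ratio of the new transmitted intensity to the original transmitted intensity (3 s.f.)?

I_new/I_old ≈ 0.202

Before rotation:
By Malus's law, I₁ = I₀ cos²(53° − 0°) = I₀ cos²(53°) = 0.3622 I₀.
I₂ = I₁ cos²(113° − 53°) = 0.3622 I₀ · cos²(60°) = 0.09055 I₀.
After rotation:
I₁ = I₀ cos²(53° − 0°) = I₀ cos²(53°) = 0.3622 I₀.
I₂ = I₁ cos²(130° − 53°) = 0.3622 I₀ · cos²(77°) = 0.01833 I₀.
Ratio = 0.01833 / 0.09055 = 0.2024.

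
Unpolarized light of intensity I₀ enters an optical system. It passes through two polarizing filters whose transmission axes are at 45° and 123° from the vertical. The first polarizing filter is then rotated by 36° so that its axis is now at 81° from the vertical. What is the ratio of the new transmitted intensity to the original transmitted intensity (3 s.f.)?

Before rotation:
Unpolarized light through the first polarizer → I₁ = ½ I₀, now polarized at 45°.
I₂ = I₁ cos²(123° − 45°) = 0.5 I₀ · cos²(78°) = 0.02161 I₀.
After rotation:
Unpolarized light through the first polarizer → I₁ = ½ I₀, now polarized at 81°.
I₂ = I₁ cos²(123° − 81°) = 0.5 I₀ · cos²(42°) = 0.2761 I₀.
Ratio = 0.2761 / 0.02161 = 12.78.

I_new/I_old ≈ 12.8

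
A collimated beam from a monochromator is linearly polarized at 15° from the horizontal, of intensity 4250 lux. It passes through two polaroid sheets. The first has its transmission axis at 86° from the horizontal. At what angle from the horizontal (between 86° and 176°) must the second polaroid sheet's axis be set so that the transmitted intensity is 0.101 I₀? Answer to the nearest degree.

θ ≈ 99°

I₁ = I₀ cos²(86° − 15°) = I₀ cos²(71°) = 0.106 I₀.
Need I₂/I₀ = 0.101, so cos²(θ − 86°) = 0.101 / 0.106 = 0.9529.
θ − 86° = arccos(√0.9529) = 12.5°, giving θ ≈ 86 + 12.5 = 98.5°.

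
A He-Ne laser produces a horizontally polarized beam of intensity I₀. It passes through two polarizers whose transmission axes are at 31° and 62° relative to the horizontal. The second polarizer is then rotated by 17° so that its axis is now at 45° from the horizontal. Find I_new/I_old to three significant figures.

I_new/I_old ≈ 1.28

Before rotation:
I₁ = I₀ cos²(31° − 0°) = I₀ cos²(31°) = 0.7347 I₀.
I₂ = I₁ cos²(62° − 31°) = 0.7347 I₀ · cos²(31°) = 0.5398 I₀.
After rotation:
I₁ = I₀ cos²(31° − 0°) = I₀ cos²(31°) = 0.7347 I₀.
I₂ = I₁ cos²(45° − 31°) = 0.7347 I₀ · cos²(14°) = 0.6917 I₀.
Ratio = 0.6917 / 0.5398 = 1.281.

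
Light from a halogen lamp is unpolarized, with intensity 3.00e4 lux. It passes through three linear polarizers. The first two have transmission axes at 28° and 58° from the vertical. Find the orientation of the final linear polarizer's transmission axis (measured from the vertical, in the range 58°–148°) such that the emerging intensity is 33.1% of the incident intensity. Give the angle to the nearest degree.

θ ≈ 78°

Unpolarized light through the first polarizer → I₁ = ½ I₀, now polarized at 28°.
I₂ = I₁ cos²(58° − 28°) = 0.5 I₀ · cos²(30°) = 0.375 I₀.
Need I₃/I₀ = 0.331, so cos²(θ − 58°) = 0.331 / 0.375 = 0.8827.
θ − 58° = arccos(√0.8827) = 20.0°, giving θ ≈ 58 + 20.0 = 78.0°.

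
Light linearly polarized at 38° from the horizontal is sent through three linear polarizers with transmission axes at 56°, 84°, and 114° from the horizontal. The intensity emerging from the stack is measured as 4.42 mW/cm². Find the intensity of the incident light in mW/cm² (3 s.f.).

I₀ ≈ 8.36 mW/cm²

I₁ = I₀ cos²(56° − 38°) = I₀ cos²(18°) = 0.9045 I₀.
I₂ = I₁ cos²(84° − 56°) = 0.9045 I₀ · cos²(28°) = 0.7052 I₀.
I₃ = I₂ cos²(114° − 84°) = 0.7052 I₀ · cos²(30°) = 0.5289 I₀.
So 4.42 mW/cm² = 0.5289 I₀, giving I₀ = 4.42/0.5289 = 8.358 mW/cm².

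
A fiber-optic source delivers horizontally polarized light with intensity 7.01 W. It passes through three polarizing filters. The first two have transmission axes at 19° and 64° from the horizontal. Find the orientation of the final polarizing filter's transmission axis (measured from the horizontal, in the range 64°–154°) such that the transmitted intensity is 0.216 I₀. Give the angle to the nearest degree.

θ ≈ 110°

By Malus's law, I₁ = I₀ cos²(19° − 0°) = I₀ cos²(19°) = 0.894 I₀.
I₂ = I₁ cos²(64° − 19°) = 0.894 I₀ · cos²(45°) = 0.447 I₀.
Need I₃/I₀ = 0.216, so cos²(θ − 64°) = 0.216 / 0.447 = 0.4832.
θ − 64° = arccos(√0.4832) = 46.0°, giving θ ≈ 64 + 46.0 = 110.0°.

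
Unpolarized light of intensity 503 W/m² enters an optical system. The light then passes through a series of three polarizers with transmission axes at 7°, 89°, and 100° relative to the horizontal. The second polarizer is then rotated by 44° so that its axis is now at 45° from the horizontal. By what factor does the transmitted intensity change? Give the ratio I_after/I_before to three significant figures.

Before rotation:
Unpolarized light through the first polarizer → I₁ = ½ I₀, now polarized at 7°.
I₂ = I₁ cos²(89° − 7°) = 0.5 I₀ · cos²(82°) = 0.009685 I₀.
I₃ = I₂ cos²(100° − 89°) = 0.009685 I₀ · cos²(11°) = 0.009332 I₀.
After rotation:
Unpolarized light through the first polarizer → I₁ = ½ I₀, now polarized at 7°.
I₂ = I₁ cos²(45° − 7°) = 0.5 I₀ · cos²(38°) = 0.3105 I₀.
I₃ = I₂ cos²(100° − 45°) = 0.3105 I₀ · cos²(55°) = 0.1021 I₀.
Ratio = 0.1021 / 0.009332 = 10.95.

I_new/I_old ≈ 10.9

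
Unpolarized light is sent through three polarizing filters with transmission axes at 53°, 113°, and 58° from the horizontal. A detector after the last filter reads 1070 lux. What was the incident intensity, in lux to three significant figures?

I₀ ≈ 2.60e4 lux

Unpolarized light through the first polarizer → I₁ = ½ I₀, now polarized at 53°.
I₂ = I₁ cos²(113° − 53°) = 0.5 I₀ · cos²(60°) = 0.125 I₀.
I₃ = I₂ cos²(58° − 113°) = 0.125 I₀ · cos²(55°) = 0.04112 I₀.
So 1070 lux = 0.04112 I₀, giving I₀ = 1070/0.04112 = 2.602e+04 lux.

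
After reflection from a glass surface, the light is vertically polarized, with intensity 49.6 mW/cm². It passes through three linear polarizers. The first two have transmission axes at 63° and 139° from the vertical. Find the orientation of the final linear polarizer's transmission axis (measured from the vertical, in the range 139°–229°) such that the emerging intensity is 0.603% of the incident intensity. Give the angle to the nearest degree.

θ ≈ 184°

I₁ = I₀ cos²(63° − 0°) = I₀ cos²(63°) = 0.2061 I₀.
I₂ = I₁ cos²(139° − 63°) = 0.2061 I₀ · cos²(76°) = 0.01206 I₀.
Need I₃/I₀ = 0.00603, so cos²(θ − 139°) = 0.00603 / 0.01206 = 0.4999.
θ − 139° = arccos(√0.4999) = 45.0°, giving θ ≈ 139 + 45.0 = 184.0°.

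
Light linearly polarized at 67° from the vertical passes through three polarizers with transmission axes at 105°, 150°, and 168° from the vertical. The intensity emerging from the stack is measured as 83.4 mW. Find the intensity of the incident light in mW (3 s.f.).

I₁ = I₀ cos²(105° − 67°) = I₀ cos²(38°) = 0.621 I₀.
I₂ = I₁ cos²(150° − 105°) = 0.621 I₀ · cos²(45°) = 0.3105 I₀.
I₃ = I₂ cos²(168° − 150°) = 0.3105 I₀ · cos²(18°) = 0.2808 I₀.
So 83.4 mW = 0.2808 I₀, giving I₀ = 83.4/0.2808 = 297 mW.

I₀ ≈ 297 mW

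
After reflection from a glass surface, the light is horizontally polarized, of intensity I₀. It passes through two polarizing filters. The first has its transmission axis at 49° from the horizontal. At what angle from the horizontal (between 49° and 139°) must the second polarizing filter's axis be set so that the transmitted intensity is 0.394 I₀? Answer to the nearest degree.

θ ≈ 66°

I₁ = I₀ cos²(49° − 0°) = I₀ cos²(49°) = 0.4304 I₀.
Need I₂/I₀ = 0.394, so cos²(θ − 49°) = 0.394 / 0.4304 = 0.9154.
θ − 49° = arccos(√0.9154) = 16.9°, giving θ ≈ 49 + 16.9 = 65.9°.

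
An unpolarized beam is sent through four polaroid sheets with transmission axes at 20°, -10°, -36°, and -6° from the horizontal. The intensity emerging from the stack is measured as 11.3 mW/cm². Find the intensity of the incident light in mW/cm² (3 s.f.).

Unpolarized light through the first polarizer → I₁ = ½ I₀, now polarized at 20°.
I₂ = I₁ cos²(-10° − 20°) = 0.5 I₀ · cos²(30°) = 0.375 I₀.
I₃ = I₂ cos²(-36° + 10°) = 0.375 I₀ · cos²(26°) = 0.3029 I₀.
I₄ = I₃ cos²(-6° + 36°) = 0.3029 I₀ · cos²(30°) = 0.2272 I₀.
So 11.3 mW/cm² = 0.2272 I₀, giving I₀ = 11.3/0.2272 = 49.74 mW/cm².

I₀ ≈ 49.7 mW/cm²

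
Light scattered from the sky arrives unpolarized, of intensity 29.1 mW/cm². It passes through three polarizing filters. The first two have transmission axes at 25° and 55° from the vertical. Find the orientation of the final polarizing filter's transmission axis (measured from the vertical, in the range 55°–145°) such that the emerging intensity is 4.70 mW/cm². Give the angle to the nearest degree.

Unpolarized light through the first polarizer → I₁ = ½ I₀, now polarized at 25°.
I₂ = I₁ cos²(55° − 25°) = 0.5 I₀ · cos²(30°) = 0.375 I₀.
Target fraction: 4.70 / 29.1 mW/cm² = 0.1615 of I₀.
Need I₃/I₀ = 0.1615, so cos²(θ − 55°) = 0.1615 / 0.375 = 0.4307.
θ − 55° = arccos(√0.4307) = 49.0°, giving θ ≈ 55 + 49.0 = 104.0°.

θ ≈ 104°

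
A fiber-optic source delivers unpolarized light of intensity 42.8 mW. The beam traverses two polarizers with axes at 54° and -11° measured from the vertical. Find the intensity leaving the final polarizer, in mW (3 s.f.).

I ≈ 3.82 mW

Unpolarized light through the first polarizer → I₁ = 42.8 mW/2 = 21.4 mW, polarized at 54°.
I₂ = I₁ · cos²(65°) = 21.4 · 0.1786 = 3.822 mW.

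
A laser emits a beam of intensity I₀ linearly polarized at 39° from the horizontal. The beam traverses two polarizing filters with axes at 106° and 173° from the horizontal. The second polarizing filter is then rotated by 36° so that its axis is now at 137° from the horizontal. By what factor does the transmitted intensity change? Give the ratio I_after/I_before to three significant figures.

I_new/I_old ≈ 4.81

Before rotation:
I₁ = I₀ cos²(106° − 39°) = I₀ cos²(67°) = 0.1527 I₀.
I₂ = I₁ cos²(173° − 106°) = 0.1527 I₀ · cos²(67°) = 0.02331 I₀.
After rotation:
I₁ = I₀ cos²(106° − 39°) = I₀ cos²(67°) = 0.1527 I₀.
I₂ = I₁ cos²(137° − 106°) = 0.1527 I₀ · cos²(31°) = 0.1122 I₀.
Ratio = 0.1122 / 0.02331 = 4.813.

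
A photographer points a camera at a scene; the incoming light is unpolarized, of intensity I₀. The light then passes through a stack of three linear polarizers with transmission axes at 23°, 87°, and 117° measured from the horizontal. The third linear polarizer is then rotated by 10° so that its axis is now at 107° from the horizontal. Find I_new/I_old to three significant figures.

I_new/I_old ≈ 1.18

Before rotation:
Unpolarized light through the first polarizer → I₁ = ½ I₀, now polarized at 23°.
I₂ = I₁ cos²(87° − 23°) = 0.5 I₀ · cos²(64°) = 0.09608 I₀.
I₃ = I₂ cos²(117° − 87°) = 0.09608 I₀ · cos²(30°) = 0.07206 I₀.
After rotation:
Unpolarized light through the first polarizer → I₁ = ½ I₀, now polarized at 23°.
I₂ = I₁ cos²(87° − 23°) = 0.5 I₀ · cos²(64°) = 0.09608 I₀.
I₃ = I₂ cos²(107° − 87°) = 0.09608 I₀ · cos²(20°) = 0.08484 I₀.
Ratio = 0.08484 / 0.07206 = 1.177.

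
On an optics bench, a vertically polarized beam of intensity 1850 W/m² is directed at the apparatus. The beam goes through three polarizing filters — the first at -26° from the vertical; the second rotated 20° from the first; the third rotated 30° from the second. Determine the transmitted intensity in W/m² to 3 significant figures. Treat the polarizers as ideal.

I₁ = 1850 W/m² · cos²(26°) = 1494 W/m².
I₂ = I₁ · cos²(20°) = 1494 · 0.883 = 1320 W/m².
I₃ = I₂ · cos²(30°) = 1320 · 0.75 = 989.7 W/m².

I ≈ 990 W/m²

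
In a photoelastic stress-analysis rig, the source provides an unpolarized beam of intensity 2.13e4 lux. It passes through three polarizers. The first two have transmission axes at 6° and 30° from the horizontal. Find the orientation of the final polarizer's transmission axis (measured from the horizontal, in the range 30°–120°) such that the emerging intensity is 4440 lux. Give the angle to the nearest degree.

θ ≈ 75°

Unpolarized light through the first polarizer → I₁ = ½ I₀, now polarized at 6°.
I₂ = I₁ cos²(30° − 6°) = 0.5 I₀ · cos²(24°) = 0.4173 I₀.
Target fraction: 4440 / 2.13e4 lux = 0.2085 of I₀.
Need I₃/I₀ = 0.2085, so cos²(θ − 30°) = 0.2085 / 0.4173 = 0.4995.
θ − 30° = arccos(√0.4995) = 45.0°, giving θ ≈ 30 + 45.0 = 75.0°.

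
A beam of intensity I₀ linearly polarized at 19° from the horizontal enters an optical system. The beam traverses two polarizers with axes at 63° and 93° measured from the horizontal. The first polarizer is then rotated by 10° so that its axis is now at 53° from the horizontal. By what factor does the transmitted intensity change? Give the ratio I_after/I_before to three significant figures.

I_new/I_old ≈ 1.04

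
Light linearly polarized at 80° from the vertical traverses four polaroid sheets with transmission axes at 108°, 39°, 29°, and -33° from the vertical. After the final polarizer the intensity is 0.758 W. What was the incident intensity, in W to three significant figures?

I₀ ≈ 35.4 W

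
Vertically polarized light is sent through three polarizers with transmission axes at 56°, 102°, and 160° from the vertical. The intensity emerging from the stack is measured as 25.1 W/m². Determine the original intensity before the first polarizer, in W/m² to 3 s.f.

I₁ = I₀ cos²(56° − 0°) = I₀ cos²(56°) = 0.3127 I₀.
I₂ = I₁ cos²(102° − 56°) = 0.3127 I₀ · cos²(46°) = 0.1509 I₀.
I₃ = I₂ cos²(160° − 102°) = 0.1509 I₀ · cos²(58°) = 0.04237 I₀.
So 25.1 W/m² = 0.04237 I₀, giving I₀ = 25.1/0.04237 = 592.4 W/m².

I₀ ≈ 592 W/m²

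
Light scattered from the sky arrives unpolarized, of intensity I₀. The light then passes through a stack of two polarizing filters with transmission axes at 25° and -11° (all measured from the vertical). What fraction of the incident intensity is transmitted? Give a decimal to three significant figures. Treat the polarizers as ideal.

≈ 0.327 I₀

Unpolarized light through the first polarizer → I₁ = ½ I₀, now polarized at 25°.
I₂ = I₁ cos²(-11° − 25°) = 0.5 I₀ · cos²(36°) = 0.3273 I₀.
Transmitted fraction = 0.3273.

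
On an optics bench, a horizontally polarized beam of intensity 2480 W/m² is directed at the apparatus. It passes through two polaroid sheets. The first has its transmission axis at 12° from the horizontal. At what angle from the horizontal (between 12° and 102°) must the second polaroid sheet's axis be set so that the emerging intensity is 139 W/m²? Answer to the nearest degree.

I₁ = I₀ cos²(12° − 0°) = I₀ cos²(12°) = 0.9568 I₀.
Target fraction: 139 / 2480 W/m² = 0.05605 of I₀.
Need I₂/I₀ = 0.05605, so cos²(θ − 12°) = 0.05605 / 0.9568 = 0.05858.
θ − 12° = arccos(√0.05858) = 76.0°, giving θ ≈ 12 + 76.0 = 88.0°.

θ ≈ 88°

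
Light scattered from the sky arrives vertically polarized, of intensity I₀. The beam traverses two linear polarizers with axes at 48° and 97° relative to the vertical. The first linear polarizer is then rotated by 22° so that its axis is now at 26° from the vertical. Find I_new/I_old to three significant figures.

I_new/I_old ≈ 0.444

Before rotation:
By Malus's law, I₁ = I₀ cos²(48° − 0°) = I₀ cos²(48°) = 0.4477 I₀.
I₂ = I₁ cos²(97° − 48°) = 0.4477 I₀ · cos²(49°) = 0.1927 I₀.
After rotation:
I₁ = I₀ cos²(26° − 0°) = I₀ cos²(26°) = 0.8078 I₀.
I₂ = I₁ cos²(97° − 26°) = 0.8078 I₀ · cos²(71°) = 0.08563 I₀.
Ratio = 0.08563 / 0.1927 = 0.4443.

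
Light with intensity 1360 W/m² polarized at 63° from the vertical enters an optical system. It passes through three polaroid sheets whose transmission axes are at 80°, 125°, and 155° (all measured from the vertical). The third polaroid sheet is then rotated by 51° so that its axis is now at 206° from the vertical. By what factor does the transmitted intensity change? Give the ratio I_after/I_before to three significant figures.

Before rotation:
I₁ = I₀ cos²(80° − 63°) = I₀ cos²(17°) = 0.9145 I₀.
I₂ = I₁ cos²(125° − 80°) = 0.9145 I₀ · cos²(45°) = 0.4573 I₀.
I₃ = I₂ cos²(155° − 125°) = 0.4573 I₀ · cos²(30°) = 0.3429 I₀.
After rotation:
I₁ = I₀ cos²(80° − 63°) = I₀ cos²(17°) = 0.9145 I₀.
I₂ = I₁ cos²(125° − 80°) = 0.9145 I₀ · cos²(45°) = 0.4573 I₀.
I₃ = I₂ cos²(206° − 125°) = 0.4573 I₀ · cos²(81°) = 0.01119 I₀.
Ratio = 0.01119 / 0.3429 = 0.03263.

I_new/I_old ≈ 0.0326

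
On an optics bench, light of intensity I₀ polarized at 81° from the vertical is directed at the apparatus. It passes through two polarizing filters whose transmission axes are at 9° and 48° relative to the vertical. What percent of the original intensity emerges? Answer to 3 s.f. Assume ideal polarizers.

I₁ = I₀ cos²(9° − 81°) = I₀ cos²(72°) = 0.09549 I₀.
I₂ = I₁ cos²(48° − 9°) = 0.09549 I₀ · cos²(39°) = 0.05767 I₀.
That is 5.767% of the incident intensity.

≈ 5.77%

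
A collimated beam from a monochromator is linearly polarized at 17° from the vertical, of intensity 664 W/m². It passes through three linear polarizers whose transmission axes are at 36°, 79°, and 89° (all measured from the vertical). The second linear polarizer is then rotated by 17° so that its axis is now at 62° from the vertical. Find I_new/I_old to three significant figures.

I_new/I_old ≈ 1.24

Before rotation:
I₁ = I₀ cos²(36° − 17°) = I₀ cos²(19°) = 0.894 I₀.
I₂ = I₁ cos²(79° − 36°) = 0.894 I₀ · cos²(43°) = 0.4782 I₀.
I₃ = I₂ cos²(89° − 79°) = 0.4782 I₀ · cos²(10°) = 0.4638 I₀.
After rotation:
I₁ = I₀ cos²(36° − 17°) = I₀ cos²(19°) = 0.894 I₀.
I₂ = I₁ cos²(62° − 36°) = 0.894 I₀ · cos²(26°) = 0.7222 I₀.
I₃ = I₂ cos²(89° − 62°) = 0.7222 I₀ · cos²(27°) = 0.5734 I₀.
Ratio = 0.5734 / 0.4638 = 1.236.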